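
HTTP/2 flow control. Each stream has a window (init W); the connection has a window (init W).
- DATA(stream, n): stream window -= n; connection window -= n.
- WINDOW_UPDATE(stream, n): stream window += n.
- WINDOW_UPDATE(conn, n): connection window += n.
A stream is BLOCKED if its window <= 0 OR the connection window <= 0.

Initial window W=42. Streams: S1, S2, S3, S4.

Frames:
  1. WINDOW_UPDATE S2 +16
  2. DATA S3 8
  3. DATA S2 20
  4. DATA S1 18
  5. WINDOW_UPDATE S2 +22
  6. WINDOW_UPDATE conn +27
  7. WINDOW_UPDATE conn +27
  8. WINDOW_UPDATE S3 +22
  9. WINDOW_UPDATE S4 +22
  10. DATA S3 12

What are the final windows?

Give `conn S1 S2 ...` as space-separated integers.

Answer: 38 24 60 44 64

Derivation:
Op 1: conn=42 S1=42 S2=58 S3=42 S4=42 blocked=[]
Op 2: conn=34 S1=42 S2=58 S3=34 S4=42 blocked=[]
Op 3: conn=14 S1=42 S2=38 S3=34 S4=42 blocked=[]
Op 4: conn=-4 S1=24 S2=38 S3=34 S4=42 blocked=[1, 2, 3, 4]
Op 5: conn=-4 S1=24 S2=60 S3=34 S4=42 blocked=[1, 2, 3, 4]
Op 6: conn=23 S1=24 S2=60 S3=34 S4=42 blocked=[]
Op 7: conn=50 S1=24 S2=60 S3=34 S4=42 blocked=[]
Op 8: conn=50 S1=24 S2=60 S3=56 S4=42 blocked=[]
Op 9: conn=50 S1=24 S2=60 S3=56 S4=64 blocked=[]
Op 10: conn=38 S1=24 S2=60 S3=44 S4=64 blocked=[]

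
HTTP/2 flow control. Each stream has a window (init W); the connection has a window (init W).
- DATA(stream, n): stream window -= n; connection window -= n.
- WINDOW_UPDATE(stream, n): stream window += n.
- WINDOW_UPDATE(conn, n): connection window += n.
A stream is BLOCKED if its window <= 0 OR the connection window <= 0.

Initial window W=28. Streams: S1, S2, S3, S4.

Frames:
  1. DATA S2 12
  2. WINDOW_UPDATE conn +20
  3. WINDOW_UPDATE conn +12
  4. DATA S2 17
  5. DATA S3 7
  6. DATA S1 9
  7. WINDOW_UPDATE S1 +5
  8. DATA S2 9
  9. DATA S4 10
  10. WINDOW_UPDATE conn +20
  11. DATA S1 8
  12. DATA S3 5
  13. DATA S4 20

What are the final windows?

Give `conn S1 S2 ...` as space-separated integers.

Op 1: conn=16 S1=28 S2=16 S3=28 S4=28 blocked=[]
Op 2: conn=36 S1=28 S2=16 S3=28 S4=28 blocked=[]
Op 3: conn=48 S1=28 S2=16 S3=28 S4=28 blocked=[]
Op 4: conn=31 S1=28 S2=-1 S3=28 S4=28 blocked=[2]
Op 5: conn=24 S1=28 S2=-1 S3=21 S4=28 blocked=[2]
Op 6: conn=15 S1=19 S2=-1 S3=21 S4=28 blocked=[2]
Op 7: conn=15 S1=24 S2=-1 S3=21 S4=28 blocked=[2]
Op 8: conn=6 S1=24 S2=-10 S3=21 S4=28 blocked=[2]
Op 9: conn=-4 S1=24 S2=-10 S3=21 S4=18 blocked=[1, 2, 3, 4]
Op 10: conn=16 S1=24 S2=-10 S3=21 S4=18 blocked=[2]
Op 11: conn=8 S1=16 S2=-10 S3=21 S4=18 blocked=[2]
Op 12: conn=3 S1=16 S2=-10 S3=16 S4=18 blocked=[2]
Op 13: conn=-17 S1=16 S2=-10 S3=16 S4=-2 blocked=[1, 2, 3, 4]

Answer: -17 16 -10 16 -2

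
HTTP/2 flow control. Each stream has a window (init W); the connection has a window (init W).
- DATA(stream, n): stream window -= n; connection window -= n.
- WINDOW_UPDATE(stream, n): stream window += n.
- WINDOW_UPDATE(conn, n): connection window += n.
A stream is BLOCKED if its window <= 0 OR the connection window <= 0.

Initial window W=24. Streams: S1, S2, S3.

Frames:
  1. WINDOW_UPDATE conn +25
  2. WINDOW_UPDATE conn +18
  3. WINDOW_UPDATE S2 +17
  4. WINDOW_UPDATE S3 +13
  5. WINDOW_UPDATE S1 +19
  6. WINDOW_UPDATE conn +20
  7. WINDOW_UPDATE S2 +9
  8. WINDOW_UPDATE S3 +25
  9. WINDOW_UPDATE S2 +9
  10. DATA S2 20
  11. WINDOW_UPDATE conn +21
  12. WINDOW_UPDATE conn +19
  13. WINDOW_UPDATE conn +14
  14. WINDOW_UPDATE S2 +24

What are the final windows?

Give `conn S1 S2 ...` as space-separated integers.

Op 1: conn=49 S1=24 S2=24 S3=24 blocked=[]
Op 2: conn=67 S1=24 S2=24 S3=24 blocked=[]
Op 3: conn=67 S1=24 S2=41 S3=24 blocked=[]
Op 4: conn=67 S1=24 S2=41 S3=37 blocked=[]
Op 5: conn=67 S1=43 S2=41 S3=37 blocked=[]
Op 6: conn=87 S1=43 S2=41 S3=37 blocked=[]
Op 7: conn=87 S1=43 S2=50 S3=37 blocked=[]
Op 8: conn=87 S1=43 S2=50 S3=62 blocked=[]
Op 9: conn=87 S1=43 S2=59 S3=62 blocked=[]
Op 10: conn=67 S1=43 S2=39 S3=62 blocked=[]
Op 11: conn=88 S1=43 S2=39 S3=62 blocked=[]
Op 12: conn=107 S1=43 S2=39 S3=62 blocked=[]
Op 13: conn=121 S1=43 S2=39 S3=62 blocked=[]
Op 14: conn=121 S1=43 S2=63 S3=62 blocked=[]

Answer: 121 43 63 62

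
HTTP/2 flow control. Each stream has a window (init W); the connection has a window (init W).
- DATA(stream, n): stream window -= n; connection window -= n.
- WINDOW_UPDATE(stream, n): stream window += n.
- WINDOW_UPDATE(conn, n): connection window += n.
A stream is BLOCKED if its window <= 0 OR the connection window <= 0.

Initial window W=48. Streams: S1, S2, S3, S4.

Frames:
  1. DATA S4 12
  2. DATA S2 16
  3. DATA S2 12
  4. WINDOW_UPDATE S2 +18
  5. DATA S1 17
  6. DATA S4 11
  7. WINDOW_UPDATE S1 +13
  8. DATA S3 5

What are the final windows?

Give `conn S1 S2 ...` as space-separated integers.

Op 1: conn=36 S1=48 S2=48 S3=48 S4=36 blocked=[]
Op 2: conn=20 S1=48 S2=32 S3=48 S4=36 blocked=[]
Op 3: conn=8 S1=48 S2=20 S3=48 S4=36 blocked=[]
Op 4: conn=8 S1=48 S2=38 S3=48 S4=36 blocked=[]
Op 5: conn=-9 S1=31 S2=38 S3=48 S4=36 blocked=[1, 2, 3, 4]
Op 6: conn=-20 S1=31 S2=38 S3=48 S4=25 blocked=[1, 2, 3, 4]
Op 7: conn=-20 S1=44 S2=38 S3=48 S4=25 blocked=[1, 2, 3, 4]
Op 8: conn=-25 S1=44 S2=38 S3=43 S4=25 blocked=[1, 2, 3, 4]

Answer: -25 44 38 43 25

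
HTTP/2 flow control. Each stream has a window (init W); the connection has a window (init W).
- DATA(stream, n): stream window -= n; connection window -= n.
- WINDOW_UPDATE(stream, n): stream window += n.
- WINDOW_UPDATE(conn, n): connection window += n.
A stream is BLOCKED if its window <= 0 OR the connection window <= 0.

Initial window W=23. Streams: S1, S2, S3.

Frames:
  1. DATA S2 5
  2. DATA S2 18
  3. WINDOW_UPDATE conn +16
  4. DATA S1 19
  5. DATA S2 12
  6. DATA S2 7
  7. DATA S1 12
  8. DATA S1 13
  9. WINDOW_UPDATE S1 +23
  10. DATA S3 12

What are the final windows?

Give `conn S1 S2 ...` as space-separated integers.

Op 1: conn=18 S1=23 S2=18 S3=23 blocked=[]
Op 2: conn=0 S1=23 S2=0 S3=23 blocked=[1, 2, 3]
Op 3: conn=16 S1=23 S2=0 S3=23 blocked=[2]
Op 4: conn=-3 S1=4 S2=0 S3=23 blocked=[1, 2, 3]
Op 5: conn=-15 S1=4 S2=-12 S3=23 blocked=[1, 2, 3]
Op 6: conn=-22 S1=4 S2=-19 S3=23 blocked=[1, 2, 3]
Op 7: conn=-34 S1=-8 S2=-19 S3=23 blocked=[1, 2, 3]
Op 8: conn=-47 S1=-21 S2=-19 S3=23 blocked=[1, 2, 3]
Op 9: conn=-47 S1=2 S2=-19 S3=23 blocked=[1, 2, 3]
Op 10: conn=-59 S1=2 S2=-19 S3=11 blocked=[1, 2, 3]

Answer: -59 2 -19 11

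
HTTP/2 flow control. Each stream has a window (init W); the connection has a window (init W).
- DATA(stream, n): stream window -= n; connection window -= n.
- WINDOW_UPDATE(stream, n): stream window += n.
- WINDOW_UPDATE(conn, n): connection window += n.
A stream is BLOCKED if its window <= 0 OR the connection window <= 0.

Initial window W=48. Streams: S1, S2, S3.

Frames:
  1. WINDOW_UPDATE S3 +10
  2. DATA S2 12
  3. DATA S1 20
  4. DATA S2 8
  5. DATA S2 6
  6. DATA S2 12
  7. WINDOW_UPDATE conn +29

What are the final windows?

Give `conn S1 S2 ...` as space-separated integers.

Answer: 19 28 10 58

Derivation:
Op 1: conn=48 S1=48 S2=48 S3=58 blocked=[]
Op 2: conn=36 S1=48 S2=36 S3=58 blocked=[]
Op 3: conn=16 S1=28 S2=36 S3=58 blocked=[]
Op 4: conn=8 S1=28 S2=28 S3=58 blocked=[]
Op 5: conn=2 S1=28 S2=22 S3=58 blocked=[]
Op 6: conn=-10 S1=28 S2=10 S3=58 blocked=[1, 2, 3]
Op 7: conn=19 S1=28 S2=10 S3=58 blocked=[]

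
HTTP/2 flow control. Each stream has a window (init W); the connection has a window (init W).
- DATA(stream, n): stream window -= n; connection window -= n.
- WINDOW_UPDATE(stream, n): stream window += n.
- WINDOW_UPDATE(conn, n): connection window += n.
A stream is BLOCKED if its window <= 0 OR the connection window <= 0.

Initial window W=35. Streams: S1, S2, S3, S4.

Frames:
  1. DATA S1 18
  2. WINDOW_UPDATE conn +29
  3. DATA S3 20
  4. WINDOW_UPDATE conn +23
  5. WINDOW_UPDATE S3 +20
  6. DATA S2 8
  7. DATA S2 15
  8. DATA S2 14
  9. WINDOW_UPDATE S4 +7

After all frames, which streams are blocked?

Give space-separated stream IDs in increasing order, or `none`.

Answer: S2

Derivation:
Op 1: conn=17 S1=17 S2=35 S3=35 S4=35 blocked=[]
Op 2: conn=46 S1=17 S2=35 S3=35 S4=35 blocked=[]
Op 3: conn=26 S1=17 S2=35 S3=15 S4=35 blocked=[]
Op 4: conn=49 S1=17 S2=35 S3=15 S4=35 blocked=[]
Op 5: conn=49 S1=17 S2=35 S3=35 S4=35 blocked=[]
Op 6: conn=41 S1=17 S2=27 S3=35 S4=35 blocked=[]
Op 7: conn=26 S1=17 S2=12 S3=35 S4=35 blocked=[]
Op 8: conn=12 S1=17 S2=-2 S3=35 S4=35 blocked=[2]
Op 9: conn=12 S1=17 S2=-2 S3=35 S4=42 blocked=[2]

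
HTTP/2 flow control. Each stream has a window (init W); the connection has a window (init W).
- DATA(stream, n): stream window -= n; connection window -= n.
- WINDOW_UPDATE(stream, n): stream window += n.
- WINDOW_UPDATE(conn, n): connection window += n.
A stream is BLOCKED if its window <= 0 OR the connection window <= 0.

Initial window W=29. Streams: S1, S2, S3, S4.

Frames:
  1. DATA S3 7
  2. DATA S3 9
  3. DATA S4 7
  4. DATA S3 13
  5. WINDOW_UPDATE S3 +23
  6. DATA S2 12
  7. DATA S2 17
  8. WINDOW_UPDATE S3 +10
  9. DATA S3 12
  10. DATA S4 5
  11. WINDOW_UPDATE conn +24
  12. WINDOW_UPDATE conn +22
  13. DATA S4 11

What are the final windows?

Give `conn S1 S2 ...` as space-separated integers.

Answer: -18 29 0 21 6

Derivation:
Op 1: conn=22 S1=29 S2=29 S3=22 S4=29 blocked=[]
Op 2: conn=13 S1=29 S2=29 S3=13 S4=29 blocked=[]
Op 3: conn=6 S1=29 S2=29 S3=13 S4=22 blocked=[]
Op 4: conn=-7 S1=29 S2=29 S3=0 S4=22 blocked=[1, 2, 3, 4]
Op 5: conn=-7 S1=29 S2=29 S3=23 S4=22 blocked=[1, 2, 3, 4]
Op 6: conn=-19 S1=29 S2=17 S3=23 S4=22 blocked=[1, 2, 3, 4]
Op 7: conn=-36 S1=29 S2=0 S3=23 S4=22 blocked=[1, 2, 3, 4]
Op 8: conn=-36 S1=29 S2=0 S3=33 S4=22 blocked=[1, 2, 3, 4]
Op 9: conn=-48 S1=29 S2=0 S3=21 S4=22 blocked=[1, 2, 3, 4]
Op 10: conn=-53 S1=29 S2=0 S3=21 S4=17 blocked=[1, 2, 3, 4]
Op 11: conn=-29 S1=29 S2=0 S3=21 S4=17 blocked=[1, 2, 3, 4]
Op 12: conn=-7 S1=29 S2=0 S3=21 S4=17 blocked=[1, 2, 3, 4]
Op 13: conn=-18 S1=29 S2=0 S3=21 S4=6 blocked=[1, 2, 3, 4]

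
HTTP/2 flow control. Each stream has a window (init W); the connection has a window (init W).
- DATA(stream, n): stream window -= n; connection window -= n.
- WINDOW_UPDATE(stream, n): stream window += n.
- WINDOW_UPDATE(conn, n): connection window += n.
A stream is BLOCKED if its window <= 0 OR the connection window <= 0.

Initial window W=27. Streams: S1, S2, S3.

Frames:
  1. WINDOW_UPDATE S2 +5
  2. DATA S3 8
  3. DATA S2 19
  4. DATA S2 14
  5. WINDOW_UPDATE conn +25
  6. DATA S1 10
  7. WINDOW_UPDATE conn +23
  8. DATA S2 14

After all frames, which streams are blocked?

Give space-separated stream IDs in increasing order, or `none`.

Op 1: conn=27 S1=27 S2=32 S3=27 blocked=[]
Op 2: conn=19 S1=27 S2=32 S3=19 blocked=[]
Op 3: conn=0 S1=27 S2=13 S3=19 blocked=[1, 2, 3]
Op 4: conn=-14 S1=27 S2=-1 S3=19 blocked=[1, 2, 3]
Op 5: conn=11 S1=27 S2=-1 S3=19 blocked=[2]
Op 6: conn=1 S1=17 S2=-1 S3=19 blocked=[2]
Op 7: conn=24 S1=17 S2=-1 S3=19 blocked=[2]
Op 8: conn=10 S1=17 S2=-15 S3=19 blocked=[2]

Answer: S2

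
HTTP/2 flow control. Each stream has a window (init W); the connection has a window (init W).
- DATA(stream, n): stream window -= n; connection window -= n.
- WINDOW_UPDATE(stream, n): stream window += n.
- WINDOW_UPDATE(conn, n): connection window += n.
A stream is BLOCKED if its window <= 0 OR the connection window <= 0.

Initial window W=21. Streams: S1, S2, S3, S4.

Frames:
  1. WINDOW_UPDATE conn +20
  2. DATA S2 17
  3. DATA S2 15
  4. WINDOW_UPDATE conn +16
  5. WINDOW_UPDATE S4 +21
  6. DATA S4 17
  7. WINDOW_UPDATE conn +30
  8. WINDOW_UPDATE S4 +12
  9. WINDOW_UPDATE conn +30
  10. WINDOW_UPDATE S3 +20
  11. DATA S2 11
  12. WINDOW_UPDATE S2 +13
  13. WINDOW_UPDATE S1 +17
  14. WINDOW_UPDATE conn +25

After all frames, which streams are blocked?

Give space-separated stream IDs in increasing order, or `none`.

Answer: S2

Derivation:
Op 1: conn=41 S1=21 S2=21 S3=21 S4=21 blocked=[]
Op 2: conn=24 S1=21 S2=4 S3=21 S4=21 blocked=[]
Op 3: conn=9 S1=21 S2=-11 S3=21 S4=21 blocked=[2]
Op 4: conn=25 S1=21 S2=-11 S3=21 S4=21 blocked=[2]
Op 5: conn=25 S1=21 S2=-11 S3=21 S4=42 blocked=[2]
Op 6: conn=8 S1=21 S2=-11 S3=21 S4=25 blocked=[2]
Op 7: conn=38 S1=21 S2=-11 S3=21 S4=25 blocked=[2]
Op 8: conn=38 S1=21 S2=-11 S3=21 S4=37 blocked=[2]
Op 9: conn=68 S1=21 S2=-11 S3=21 S4=37 blocked=[2]
Op 10: conn=68 S1=21 S2=-11 S3=41 S4=37 blocked=[2]
Op 11: conn=57 S1=21 S2=-22 S3=41 S4=37 blocked=[2]
Op 12: conn=57 S1=21 S2=-9 S3=41 S4=37 blocked=[2]
Op 13: conn=57 S1=38 S2=-9 S3=41 S4=37 blocked=[2]
Op 14: conn=82 S1=38 S2=-9 S3=41 S4=37 blocked=[2]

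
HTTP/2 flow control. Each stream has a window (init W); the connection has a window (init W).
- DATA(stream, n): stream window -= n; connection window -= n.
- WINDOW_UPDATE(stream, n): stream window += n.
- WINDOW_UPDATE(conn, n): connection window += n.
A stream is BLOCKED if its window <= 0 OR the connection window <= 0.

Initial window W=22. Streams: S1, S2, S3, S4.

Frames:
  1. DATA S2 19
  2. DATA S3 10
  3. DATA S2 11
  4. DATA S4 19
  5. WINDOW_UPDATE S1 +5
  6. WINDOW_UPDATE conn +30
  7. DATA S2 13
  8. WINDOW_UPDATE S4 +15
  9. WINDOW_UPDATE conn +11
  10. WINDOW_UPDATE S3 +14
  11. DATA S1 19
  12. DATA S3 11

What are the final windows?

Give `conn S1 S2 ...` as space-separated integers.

Op 1: conn=3 S1=22 S2=3 S3=22 S4=22 blocked=[]
Op 2: conn=-7 S1=22 S2=3 S3=12 S4=22 blocked=[1, 2, 3, 4]
Op 3: conn=-18 S1=22 S2=-8 S3=12 S4=22 blocked=[1, 2, 3, 4]
Op 4: conn=-37 S1=22 S2=-8 S3=12 S4=3 blocked=[1, 2, 3, 4]
Op 5: conn=-37 S1=27 S2=-8 S3=12 S4=3 blocked=[1, 2, 3, 4]
Op 6: conn=-7 S1=27 S2=-8 S3=12 S4=3 blocked=[1, 2, 3, 4]
Op 7: conn=-20 S1=27 S2=-21 S3=12 S4=3 blocked=[1, 2, 3, 4]
Op 8: conn=-20 S1=27 S2=-21 S3=12 S4=18 blocked=[1, 2, 3, 4]
Op 9: conn=-9 S1=27 S2=-21 S3=12 S4=18 blocked=[1, 2, 3, 4]
Op 10: conn=-9 S1=27 S2=-21 S3=26 S4=18 blocked=[1, 2, 3, 4]
Op 11: conn=-28 S1=8 S2=-21 S3=26 S4=18 blocked=[1, 2, 3, 4]
Op 12: conn=-39 S1=8 S2=-21 S3=15 S4=18 blocked=[1, 2, 3, 4]

Answer: -39 8 -21 15 18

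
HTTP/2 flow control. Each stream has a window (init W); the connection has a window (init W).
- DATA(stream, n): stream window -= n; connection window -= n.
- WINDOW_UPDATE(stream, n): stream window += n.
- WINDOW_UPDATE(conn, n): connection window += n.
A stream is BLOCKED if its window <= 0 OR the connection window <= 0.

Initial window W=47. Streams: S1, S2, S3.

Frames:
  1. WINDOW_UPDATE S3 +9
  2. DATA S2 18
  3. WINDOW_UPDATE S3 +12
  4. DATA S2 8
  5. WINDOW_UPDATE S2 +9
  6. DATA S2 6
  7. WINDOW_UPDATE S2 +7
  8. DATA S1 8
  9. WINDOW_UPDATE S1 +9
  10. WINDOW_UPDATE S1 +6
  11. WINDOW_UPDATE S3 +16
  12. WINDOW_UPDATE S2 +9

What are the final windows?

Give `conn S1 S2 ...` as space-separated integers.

Answer: 7 54 40 84

Derivation:
Op 1: conn=47 S1=47 S2=47 S3=56 blocked=[]
Op 2: conn=29 S1=47 S2=29 S3=56 blocked=[]
Op 3: conn=29 S1=47 S2=29 S3=68 blocked=[]
Op 4: conn=21 S1=47 S2=21 S3=68 blocked=[]
Op 5: conn=21 S1=47 S2=30 S3=68 blocked=[]
Op 6: conn=15 S1=47 S2=24 S3=68 blocked=[]
Op 7: conn=15 S1=47 S2=31 S3=68 blocked=[]
Op 8: conn=7 S1=39 S2=31 S3=68 blocked=[]
Op 9: conn=7 S1=48 S2=31 S3=68 blocked=[]
Op 10: conn=7 S1=54 S2=31 S3=68 blocked=[]
Op 11: conn=7 S1=54 S2=31 S3=84 blocked=[]
Op 12: conn=7 S1=54 S2=40 S3=84 blocked=[]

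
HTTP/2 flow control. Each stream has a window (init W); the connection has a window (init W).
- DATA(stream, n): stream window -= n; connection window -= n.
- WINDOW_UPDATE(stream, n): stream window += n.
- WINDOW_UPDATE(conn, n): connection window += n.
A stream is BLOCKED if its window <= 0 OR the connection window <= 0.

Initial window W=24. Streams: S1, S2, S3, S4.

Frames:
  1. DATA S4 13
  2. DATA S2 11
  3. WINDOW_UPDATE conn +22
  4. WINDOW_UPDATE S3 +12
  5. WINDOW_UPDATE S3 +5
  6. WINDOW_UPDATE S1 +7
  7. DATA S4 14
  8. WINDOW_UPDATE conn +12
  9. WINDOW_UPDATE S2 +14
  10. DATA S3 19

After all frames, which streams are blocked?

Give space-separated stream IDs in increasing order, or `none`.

Answer: S4

Derivation:
Op 1: conn=11 S1=24 S2=24 S3=24 S4=11 blocked=[]
Op 2: conn=0 S1=24 S2=13 S3=24 S4=11 blocked=[1, 2, 3, 4]
Op 3: conn=22 S1=24 S2=13 S3=24 S4=11 blocked=[]
Op 4: conn=22 S1=24 S2=13 S3=36 S4=11 blocked=[]
Op 5: conn=22 S1=24 S2=13 S3=41 S4=11 blocked=[]
Op 6: conn=22 S1=31 S2=13 S3=41 S4=11 blocked=[]
Op 7: conn=8 S1=31 S2=13 S3=41 S4=-3 blocked=[4]
Op 8: conn=20 S1=31 S2=13 S3=41 S4=-3 blocked=[4]
Op 9: conn=20 S1=31 S2=27 S3=41 S4=-3 blocked=[4]
Op 10: conn=1 S1=31 S2=27 S3=22 S4=-3 blocked=[4]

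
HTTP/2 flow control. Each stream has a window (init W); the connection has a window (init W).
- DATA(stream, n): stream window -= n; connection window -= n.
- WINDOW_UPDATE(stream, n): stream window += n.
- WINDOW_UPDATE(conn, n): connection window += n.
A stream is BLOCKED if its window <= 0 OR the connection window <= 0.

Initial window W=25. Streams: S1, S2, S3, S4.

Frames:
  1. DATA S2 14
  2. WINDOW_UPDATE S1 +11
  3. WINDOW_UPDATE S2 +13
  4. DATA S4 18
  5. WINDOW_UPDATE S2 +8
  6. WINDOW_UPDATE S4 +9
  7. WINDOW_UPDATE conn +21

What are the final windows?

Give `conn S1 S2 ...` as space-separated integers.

Op 1: conn=11 S1=25 S2=11 S3=25 S4=25 blocked=[]
Op 2: conn=11 S1=36 S2=11 S3=25 S4=25 blocked=[]
Op 3: conn=11 S1=36 S2=24 S3=25 S4=25 blocked=[]
Op 4: conn=-7 S1=36 S2=24 S3=25 S4=7 blocked=[1, 2, 3, 4]
Op 5: conn=-7 S1=36 S2=32 S3=25 S4=7 blocked=[1, 2, 3, 4]
Op 6: conn=-7 S1=36 S2=32 S3=25 S4=16 blocked=[1, 2, 3, 4]
Op 7: conn=14 S1=36 S2=32 S3=25 S4=16 blocked=[]

Answer: 14 36 32 25 16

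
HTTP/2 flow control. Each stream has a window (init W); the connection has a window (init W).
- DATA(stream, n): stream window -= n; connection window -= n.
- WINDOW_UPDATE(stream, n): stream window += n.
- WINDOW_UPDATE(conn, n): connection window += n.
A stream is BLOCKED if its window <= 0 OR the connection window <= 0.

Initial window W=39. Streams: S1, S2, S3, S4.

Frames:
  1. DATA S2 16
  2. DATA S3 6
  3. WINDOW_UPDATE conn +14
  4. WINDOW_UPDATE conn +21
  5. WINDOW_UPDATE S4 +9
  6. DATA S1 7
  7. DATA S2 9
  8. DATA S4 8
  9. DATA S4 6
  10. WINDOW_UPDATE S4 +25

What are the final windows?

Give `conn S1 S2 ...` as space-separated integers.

Op 1: conn=23 S1=39 S2=23 S3=39 S4=39 blocked=[]
Op 2: conn=17 S1=39 S2=23 S3=33 S4=39 blocked=[]
Op 3: conn=31 S1=39 S2=23 S3=33 S4=39 blocked=[]
Op 4: conn=52 S1=39 S2=23 S3=33 S4=39 blocked=[]
Op 5: conn=52 S1=39 S2=23 S3=33 S4=48 blocked=[]
Op 6: conn=45 S1=32 S2=23 S3=33 S4=48 blocked=[]
Op 7: conn=36 S1=32 S2=14 S3=33 S4=48 blocked=[]
Op 8: conn=28 S1=32 S2=14 S3=33 S4=40 blocked=[]
Op 9: conn=22 S1=32 S2=14 S3=33 S4=34 blocked=[]
Op 10: conn=22 S1=32 S2=14 S3=33 S4=59 blocked=[]

Answer: 22 32 14 33 59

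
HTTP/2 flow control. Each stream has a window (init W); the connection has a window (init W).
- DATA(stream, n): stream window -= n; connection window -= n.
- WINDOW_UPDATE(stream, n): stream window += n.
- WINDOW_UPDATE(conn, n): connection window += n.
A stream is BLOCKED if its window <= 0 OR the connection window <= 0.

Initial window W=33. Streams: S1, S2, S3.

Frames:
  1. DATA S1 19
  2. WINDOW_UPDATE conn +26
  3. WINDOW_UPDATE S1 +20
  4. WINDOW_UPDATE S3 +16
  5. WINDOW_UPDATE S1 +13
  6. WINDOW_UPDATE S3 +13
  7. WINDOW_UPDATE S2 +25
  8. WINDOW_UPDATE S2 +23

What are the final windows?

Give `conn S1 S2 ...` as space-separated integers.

Op 1: conn=14 S1=14 S2=33 S3=33 blocked=[]
Op 2: conn=40 S1=14 S2=33 S3=33 blocked=[]
Op 3: conn=40 S1=34 S2=33 S3=33 blocked=[]
Op 4: conn=40 S1=34 S2=33 S3=49 blocked=[]
Op 5: conn=40 S1=47 S2=33 S3=49 blocked=[]
Op 6: conn=40 S1=47 S2=33 S3=62 blocked=[]
Op 7: conn=40 S1=47 S2=58 S3=62 blocked=[]
Op 8: conn=40 S1=47 S2=81 S3=62 blocked=[]

Answer: 40 47 81 62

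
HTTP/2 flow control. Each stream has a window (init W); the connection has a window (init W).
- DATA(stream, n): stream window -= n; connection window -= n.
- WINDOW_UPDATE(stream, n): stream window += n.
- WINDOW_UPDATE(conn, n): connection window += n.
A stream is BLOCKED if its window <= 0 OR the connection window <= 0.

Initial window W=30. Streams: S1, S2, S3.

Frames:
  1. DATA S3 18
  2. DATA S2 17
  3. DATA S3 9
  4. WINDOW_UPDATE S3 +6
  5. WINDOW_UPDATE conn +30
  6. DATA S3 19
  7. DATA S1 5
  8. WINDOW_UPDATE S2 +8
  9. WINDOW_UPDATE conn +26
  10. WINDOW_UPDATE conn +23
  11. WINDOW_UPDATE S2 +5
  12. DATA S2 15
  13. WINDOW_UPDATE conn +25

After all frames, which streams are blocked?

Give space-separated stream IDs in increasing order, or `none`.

Answer: S3

Derivation:
Op 1: conn=12 S1=30 S2=30 S3=12 blocked=[]
Op 2: conn=-5 S1=30 S2=13 S3=12 blocked=[1, 2, 3]
Op 3: conn=-14 S1=30 S2=13 S3=3 blocked=[1, 2, 3]
Op 4: conn=-14 S1=30 S2=13 S3=9 blocked=[1, 2, 3]
Op 5: conn=16 S1=30 S2=13 S3=9 blocked=[]
Op 6: conn=-3 S1=30 S2=13 S3=-10 blocked=[1, 2, 3]
Op 7: conn=-8 S1=25 S2=13 S3=-10 blocked=[1, 2, 3]
Op 8: conn=-8 S1=25 S2=21 S3=-10 blocked=[1, 2, 3]
Op 9: conn=18 S1=25 S2=21 S3=-10 blocked=[3]
Op 10: conn=41 S1=25 S2=21 S3=-10 blocked=[3]
Op 11: conn=41 S1=25 S2=26 S3=-10 blocked=[3]
Op 12: conn=26 S1=25 S2=11 S3=-10 blocked=[3]
Op 13: conn=51 S1=25 S2=11 S3=-10 blocked=[3]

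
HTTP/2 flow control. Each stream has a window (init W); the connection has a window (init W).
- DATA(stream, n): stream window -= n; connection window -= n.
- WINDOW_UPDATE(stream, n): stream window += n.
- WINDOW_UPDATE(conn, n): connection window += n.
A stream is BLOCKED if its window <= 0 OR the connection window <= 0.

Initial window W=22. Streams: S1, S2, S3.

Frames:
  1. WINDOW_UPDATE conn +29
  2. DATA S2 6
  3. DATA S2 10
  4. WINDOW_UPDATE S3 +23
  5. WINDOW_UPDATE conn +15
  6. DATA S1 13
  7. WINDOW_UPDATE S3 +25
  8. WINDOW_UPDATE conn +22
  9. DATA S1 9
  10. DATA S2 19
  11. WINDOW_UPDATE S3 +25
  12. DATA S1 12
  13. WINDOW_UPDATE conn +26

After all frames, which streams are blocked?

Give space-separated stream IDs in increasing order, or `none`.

Answer: S1 S2

Derivation:
Op 1: conn=51 S1=22 S2=22 S3=22 blocked=[]
Op 2: conn=45 S1=22 S2=16 S3=22 blocked=[]
Op 3: conn=35 S1=22 S2=6 S3=22 blocked=[]
Op 4: conn=35 S1=22 S2=6 S3=45 blocked=[]
Op 5: conn=50 S1=22 S2=6 S3=45 blocked=[]
Op 6: conn=37 S1=9 S2=6 S3=45 blocked=[]
Op 7: conn=37 S1=9 S2=6 S3=70 blocked=[]
Op 8: conn=59 S1=9 S2=6 S3=70 blocked=[]
Op 9: conn=50 S1=0 S2=6 S3=70 blocked=[1]
Op 10: conn=31 S1=0 S2=-13 S3=70 blocked=[1, 2]
Op 11: conn=31 S1=0 S2=-13 S3=95 blocked=[1, 2]
Op 12: conn=19 S1=-12 S2=-13 S3=95 blocked=[1, 2]
Op 13: conn=45 S1=-12 S2=-13 S3=95 blocked=[1, 2]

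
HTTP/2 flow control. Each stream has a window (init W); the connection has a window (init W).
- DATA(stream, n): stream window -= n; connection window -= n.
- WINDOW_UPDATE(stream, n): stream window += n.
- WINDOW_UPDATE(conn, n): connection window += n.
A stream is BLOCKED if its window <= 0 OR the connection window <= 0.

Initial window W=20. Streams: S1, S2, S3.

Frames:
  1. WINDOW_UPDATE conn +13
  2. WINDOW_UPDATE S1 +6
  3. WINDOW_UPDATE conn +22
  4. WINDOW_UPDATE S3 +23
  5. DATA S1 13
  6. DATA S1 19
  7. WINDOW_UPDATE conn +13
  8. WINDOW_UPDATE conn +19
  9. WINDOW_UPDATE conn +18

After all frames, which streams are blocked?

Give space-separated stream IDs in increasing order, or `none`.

Answer: S1

Derivation:
Op 1: conn=33 S1=20 S2=20 S3=20 blocked=[]
Op 2: conn=33 S1=26 S2=20 S3=20 blocked=[]
Op 3: conn=55 S1=26 S2=20 S3=20 blocked=[]
Op 4: conn=55 S1=26 S2=20 S3=43 blocked=[]
Op 5: conn=42 S1=13 S2=20 S3=43 blocked=[]
Op 6: conn=23 S1=-6 S2=20 S3=43 blocked=[1]
Op 7: conn=36 S1=-6 S2=20 S3=43 blocked=[1]
Op 8: conn=55 S1=-6 S2=20 S3=43 blocked=[1]
Op 9: conn=73 S1=-6 S2=20 S3=43 blocked=[1]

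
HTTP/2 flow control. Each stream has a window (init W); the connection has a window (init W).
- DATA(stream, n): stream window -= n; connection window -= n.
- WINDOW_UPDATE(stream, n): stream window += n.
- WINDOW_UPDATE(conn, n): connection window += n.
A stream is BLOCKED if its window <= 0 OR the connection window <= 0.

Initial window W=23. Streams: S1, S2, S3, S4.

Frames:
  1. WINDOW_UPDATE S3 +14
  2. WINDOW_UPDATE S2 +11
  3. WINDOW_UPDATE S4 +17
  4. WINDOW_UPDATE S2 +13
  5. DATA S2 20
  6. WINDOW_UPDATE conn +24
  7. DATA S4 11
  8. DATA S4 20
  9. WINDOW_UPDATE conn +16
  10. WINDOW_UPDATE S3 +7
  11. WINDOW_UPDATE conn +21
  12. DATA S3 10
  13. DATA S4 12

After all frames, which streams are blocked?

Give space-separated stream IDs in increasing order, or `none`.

Answer: S4

Derivation:
Op 1: conn=23 S1=23 S2=23 S3=37 S4=23 blocked=[]
Op 2: conn=23 S1=23 S2=34 S3=37 S4=23 blocked=[]
Op 3: conn=23 S1=23 S2=34 S3=37 S4=40 blocked=[]
Op 4: conn=23 S1=23 S2=47 S3=37 S4=40 blocked=[]
Op 5: conn=3 S1=23 S2=27 S3=37 S4=40 blocked=[]
Op 6: conn=27 S1=23 S2=27 S3=37 S4=40 blocked=[]
Op 7: conn=16 S1=23 S2=27 S3=37 S4=29 blocked=[]
Op 8: conn=-4 S1=23 S2=27 S3=37 S4=9 blocked=[1, 2, 3, 4]
Op 9: conn=12 S1=23 S2=27 S3=37 S4=9 blocked=[]
Op 10: conn=12 S1=23 S2=27 S3=44 S4=9 blocked=[]
Op 11: conn=33 S1=23 S2=27 S3=44 S4=9 blocked=[]
Op 12: conn=23 S1=23 S2=27 S3=34 S4=9 blocked=[]
Op 13: conn=11 S1=23 S2=27 S3=34 S4=-3 blocked=[4]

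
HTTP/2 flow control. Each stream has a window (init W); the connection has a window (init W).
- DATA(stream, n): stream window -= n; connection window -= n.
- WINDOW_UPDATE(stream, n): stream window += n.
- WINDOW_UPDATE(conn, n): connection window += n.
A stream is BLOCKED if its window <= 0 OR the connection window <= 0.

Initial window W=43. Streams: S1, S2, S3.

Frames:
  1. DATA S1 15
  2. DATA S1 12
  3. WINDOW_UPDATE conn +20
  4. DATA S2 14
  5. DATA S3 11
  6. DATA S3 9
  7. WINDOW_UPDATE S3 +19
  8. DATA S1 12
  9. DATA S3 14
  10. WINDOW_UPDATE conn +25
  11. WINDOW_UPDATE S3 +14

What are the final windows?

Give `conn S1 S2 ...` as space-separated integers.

Answer: 1 4 29 42

Derivation:
Op 1: conn=28 S1=28 S2=43 S3=43 blocked=[]
Op 2: conn=16 S1=16 S2=43 S3=43 blocked=[]
Op 3: conn=36 S1=16 S2=43 S3=43 blocked=[]
Op 4: conn=22 S1=16 S2=29 S3=43 blocked=[]
Op 5: conn=11 S1=16 S2=29 S3=32 blocked=[]
Op 6: conn=2 S1=16 S2=29 S3=23 blocked=[]
Op 7: conn=2 S1=16 S2=29 S3=42 blocked=[]
Op 8: conn=-10 S1=4 S2=29 S3=42 blocked=[1, 2, 3]
Op 9: conn=-24 S1=4 S2=29 S3=28 blocked=[1, 2, 3]
Op 10: conn=1 S1=4 S2=29 S3=28 blocked=[]
Op 11: conn=1 S1=4 S2=29 S3=42 blocked=[]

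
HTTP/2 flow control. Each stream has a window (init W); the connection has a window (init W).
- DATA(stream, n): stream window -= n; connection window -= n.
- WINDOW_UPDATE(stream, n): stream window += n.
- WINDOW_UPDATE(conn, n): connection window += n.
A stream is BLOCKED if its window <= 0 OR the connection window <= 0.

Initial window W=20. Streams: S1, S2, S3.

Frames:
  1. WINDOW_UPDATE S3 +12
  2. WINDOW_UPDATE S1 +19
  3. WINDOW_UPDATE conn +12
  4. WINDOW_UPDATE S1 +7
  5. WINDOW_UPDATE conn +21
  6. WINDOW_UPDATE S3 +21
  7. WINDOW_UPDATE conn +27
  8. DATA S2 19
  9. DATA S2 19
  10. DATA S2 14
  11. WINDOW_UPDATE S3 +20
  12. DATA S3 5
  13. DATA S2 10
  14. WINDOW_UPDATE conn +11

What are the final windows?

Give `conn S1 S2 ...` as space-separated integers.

Op 1: conn=20 S1=20 S2=20 S3=32 blocked=[]
Op 2: conn=20 S1=39 S2=20 S3=32 blocked=[]
Op 3: conn=32 S1=39 S2=20 S3=32 blocked=[]
Op 4: conn=32 S1=46 S2=20 S3=32 blocked=[]
Op 5: conn=53 S1=46 S2=20 S3=32 blocked=[]
Op 6: conn=53 S1=46 S2=20 S3=53 blocked=[]
Op 7: conn=80 S1=46 S2=20 S3=53 blocked=[]
Op 8: conn=61 S1=46 S2=1 S3=53 blocked=[]
Op 9: conn=42 S1=46 S2=-18 S3=53 blocked=[2]
Op 10: conn=28 S1=46 S2=-32 S3=53 blocked=[2]
Op 11: conn=28 S1=46 S2=-32 S3=73 blocked=[2]
Op 12: conn=23 S1=46 S2=-32 S3=68 blocked=[2]
Op 13: conn=13 S1=46 S2=-42 S3=68 blocked=[2]
Op 14: conn=24 S1=46 S2=-42 S3=68 blocked=[2]

Answer: 24 46 -42 68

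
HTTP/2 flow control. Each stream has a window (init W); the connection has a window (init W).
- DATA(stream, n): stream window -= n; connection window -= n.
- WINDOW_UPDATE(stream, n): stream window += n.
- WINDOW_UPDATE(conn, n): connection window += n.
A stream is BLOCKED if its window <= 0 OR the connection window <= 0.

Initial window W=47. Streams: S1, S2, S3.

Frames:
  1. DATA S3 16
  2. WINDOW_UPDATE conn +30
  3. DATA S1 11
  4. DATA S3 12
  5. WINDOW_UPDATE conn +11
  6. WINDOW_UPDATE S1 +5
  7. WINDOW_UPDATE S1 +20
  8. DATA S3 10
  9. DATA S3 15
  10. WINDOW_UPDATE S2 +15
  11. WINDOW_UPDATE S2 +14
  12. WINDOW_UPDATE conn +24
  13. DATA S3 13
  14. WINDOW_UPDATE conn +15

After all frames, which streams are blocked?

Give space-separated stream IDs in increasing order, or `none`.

Op 1: conn=31 S1=47 S2=47 S3=31 blocked=[]
Op 2: conn=61 S1=47 S2=47 S3=31 blocked=[]
Op 3: conn=50 S1=36 S2=47 S3=31 blocked=[]
Op 4: conn=38 S1=36 S2=47 S3=19 blocked=[]
Op 5: conn=49 S1=36 S2=47 S3=19 blocked=[]
Op 6: conn=49 S1=41 S2=47 S3=19 blocked=[]
Op 7: conn=49 S1=61 S2=47 S3=19 blocked=[]
Op 8: conn=39 S1=61 S2=47 S3=9 blocked=[]
Op 9: conn=24 S1=61 S2=47 S3=-6 blocked=[3]
Op 10: conn=24 S1=61 S2=62 S3=-6 blocked=[3]
Op 11: conn=24 S1=61 S2=76 S3=-6 blocked=[3]
Op 12: conn=48 S1=61 S2=76 S3=-6 blocked=[3]
Op 13: conn=35 S1=61 S2=76 S3=-19 blocked=[3]
Op 14: conn=50 S1=61 S2=76 S3=-19 blocked=[3]

Answer: S3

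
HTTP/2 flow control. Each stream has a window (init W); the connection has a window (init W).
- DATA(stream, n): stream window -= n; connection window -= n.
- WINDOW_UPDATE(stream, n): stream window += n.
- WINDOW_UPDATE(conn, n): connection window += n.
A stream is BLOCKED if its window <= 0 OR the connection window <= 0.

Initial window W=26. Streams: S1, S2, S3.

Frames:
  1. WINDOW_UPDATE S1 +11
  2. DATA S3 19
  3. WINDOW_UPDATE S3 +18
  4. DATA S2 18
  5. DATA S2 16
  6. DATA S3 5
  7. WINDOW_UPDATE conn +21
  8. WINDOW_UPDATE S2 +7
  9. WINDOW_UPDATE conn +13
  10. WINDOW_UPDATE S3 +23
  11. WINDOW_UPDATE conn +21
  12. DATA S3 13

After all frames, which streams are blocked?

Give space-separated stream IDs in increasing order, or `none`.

Op 1: conn=26 S1=37 S2=26 S3=26 blocked=[]
Op 2: conn=7 S1=37 S2=26 S3=7 blocked=[]
Op 3: conn=7 S1=37 S2=26 S3=25 blocked=[]
Op 4: conn=-11 S1=37 S2=8 S3=25 blocked=[1, 2, 3]
Op 5: conn=-27 S1=37 S2=-8 S3=25 blocked=[1, 2, 3]
Op 6: conn=-32 S1=37 S2=-8 S3=20 blocked=[1, 2, 3]
Op 7: conn=-11 S1=37 S2=-8 S3=20 blocked=[1, 2, 3]
Op 8: conn=-11 S1=37 S2=-1 S3=20 blocked=[1, 2, 3]
Op 9: conn=2 S1=37 S2=-1 S3=20 blocked=[2]
Op 10: conn=2 S1=37 S2=-1 S3=43 blocked=[2]
Op 11: conn=23 S1=37 S2=-1 S3=43 blocked=[2]
Op 12: conn=10 S1=37 S2=-1 S3=30 blocked=[2]

Answer: S2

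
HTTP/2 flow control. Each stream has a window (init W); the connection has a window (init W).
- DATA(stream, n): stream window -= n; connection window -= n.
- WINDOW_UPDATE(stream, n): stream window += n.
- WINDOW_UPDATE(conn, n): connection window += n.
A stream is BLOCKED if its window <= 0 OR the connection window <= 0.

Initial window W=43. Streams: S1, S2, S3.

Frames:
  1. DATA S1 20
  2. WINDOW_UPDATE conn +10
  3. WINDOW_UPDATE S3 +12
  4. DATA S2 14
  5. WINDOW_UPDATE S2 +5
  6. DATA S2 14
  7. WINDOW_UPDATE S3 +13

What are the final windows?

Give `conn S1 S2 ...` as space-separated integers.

Answer: 5 23 20 68

Derivation:
Op 1: conn=23 S1=23 S2=43 S3=43 blocked=[]
Op 2: conn=33 S1=23 S2=43 S3=43 blocked=[]
Op 3: conn=33 S1=23 S2=43 S3=55 blocked=[]
Op 4: conn=19 S1=23 S2=29 S3=55 blocked=[]
Op 5: conn=19 S1=23 S2=34 S3=55 blocked=[]
Op 6: conn=5 S1=23 S2=20 S3=55 blocked=[]
Op 7: conn=5 S1=23 S2=20 S3=68 blocked=[]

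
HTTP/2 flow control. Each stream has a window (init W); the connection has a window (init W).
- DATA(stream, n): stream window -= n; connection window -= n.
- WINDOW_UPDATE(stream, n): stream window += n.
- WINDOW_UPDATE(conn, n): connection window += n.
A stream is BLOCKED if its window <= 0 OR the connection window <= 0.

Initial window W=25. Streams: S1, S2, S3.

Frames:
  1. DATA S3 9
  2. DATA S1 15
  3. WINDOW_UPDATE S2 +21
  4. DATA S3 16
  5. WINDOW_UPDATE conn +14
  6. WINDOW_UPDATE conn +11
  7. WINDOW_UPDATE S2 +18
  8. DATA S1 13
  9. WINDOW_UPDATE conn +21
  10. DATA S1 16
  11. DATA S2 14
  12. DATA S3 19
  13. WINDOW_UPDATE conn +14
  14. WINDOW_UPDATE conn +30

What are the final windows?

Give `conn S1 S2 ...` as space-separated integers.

Answer: 13 -19 50 -19

Derivation:
Op 1: conn=16 S1=25 S2=25 S3=16 blocked=[]
Op 2: conn=1 S1=10 S2=25 S3=16 blocked=[]
Op 3: conn=1 S1=10 S2=46 S3=16 blocked=[]
Op 4: conn=-15 S1=10 S2=46 S3=0 blocked=[1, 2, 3]
Op 5: conn=-1 S1=10 S2=46 S3=0 blocked=[1, 2, 3]
Op 6: conn=10 S1=10 S2=46 S3=0 blocked=[3]
Op 7: conn=10 S1=10 S2=64 S3=0 blocked=[3]
Op 8: conn=-3 S1=-3 S2=64 S3=0 blocked=[1, 2, 3]
Op 9: conn=18 S1=-3 S2=64 S3=0 blocked=[1, 3]
Op 10: conn=2 S1=-19 S2=64 S3=0 blocked=[1, 3]
Op 11: conn=-12 S1=-19 S2=50 S3=0 blocked=[1, 2, 3]
Op 12: conn=-31 S1=-19 S2=50 S3=-19 blocked=[1, 2, 3]
Op 13: conn=-17 S1=-19 S2=50 S3=-19 blocked=[1, 2, 3]
Op 14: conn=13 S1=-19 S2=50 S3=-19 blocked=[1, 3]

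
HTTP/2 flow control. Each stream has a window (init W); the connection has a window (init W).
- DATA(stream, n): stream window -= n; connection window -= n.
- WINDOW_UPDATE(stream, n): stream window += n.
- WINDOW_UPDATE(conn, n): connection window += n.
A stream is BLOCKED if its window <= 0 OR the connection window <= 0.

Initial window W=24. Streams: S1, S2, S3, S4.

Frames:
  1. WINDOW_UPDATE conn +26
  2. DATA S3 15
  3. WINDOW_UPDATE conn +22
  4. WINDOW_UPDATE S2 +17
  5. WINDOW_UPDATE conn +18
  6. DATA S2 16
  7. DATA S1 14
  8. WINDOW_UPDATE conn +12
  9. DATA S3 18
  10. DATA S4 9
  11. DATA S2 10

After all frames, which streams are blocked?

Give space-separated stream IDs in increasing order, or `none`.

Answer: S3

Derivation:
Op 1: conn=50 S1=24 S2=24 S3=24 S4=24 blocked=[]
Op 2: conn=35 S1=24 S2=24 S3=9 S4=24 blocked=[]
Op 3: conn=57 S1=24 S2=24 S3=9 S4=24 blocked=[]
Op 4: conn=57 S1=24 S2=41 S3=9 S4=24 blocked=[]
Op 5: conn=75 S1=24 S2=41 S3=9 S4=24 blocked=[]
Op 6: conn=59 S1=24 S2=25 S3=9 S4=24 blocked=[]
Op 7: conn=45 S1=10 S2=25 S3=9 S4=24 blocked=[]
Op 8: conn=57 S1=10 S2=25 S3=9 S4=24 blocked=[]
Op 9: conn=39 S1=10 S2=25 S3=-9 S4=24 blocked=[3]
Op 10: conn=30 S1=10 S2=25 S3=-9 S4=15 blocked=[3]
Op 11: conn=20 S1=10 S2=15 S3=-9 S4=15 blocked=[3]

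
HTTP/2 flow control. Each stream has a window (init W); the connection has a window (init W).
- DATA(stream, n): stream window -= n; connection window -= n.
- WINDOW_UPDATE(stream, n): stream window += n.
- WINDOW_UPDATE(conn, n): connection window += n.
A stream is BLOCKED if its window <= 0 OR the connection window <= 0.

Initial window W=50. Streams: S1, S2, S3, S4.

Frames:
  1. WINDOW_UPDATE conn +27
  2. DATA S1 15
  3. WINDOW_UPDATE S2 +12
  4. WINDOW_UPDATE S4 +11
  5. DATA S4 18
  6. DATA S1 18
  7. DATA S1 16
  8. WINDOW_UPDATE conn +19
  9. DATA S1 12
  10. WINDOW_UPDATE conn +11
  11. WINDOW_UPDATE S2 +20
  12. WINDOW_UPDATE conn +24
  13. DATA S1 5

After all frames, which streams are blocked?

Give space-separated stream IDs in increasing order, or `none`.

Answer: S1

Derivation:
Op 1: conn=77 S1=50 S2=50 S3=50 S4=50 blocked=[]
Op 2: conn=62 S1=35 S2=50 S3=50 S4=50 blocked=[]
Op 3: conn=62 S1=35 S2=62 S3=50 S4=50 blocked=[]
Op 4: conn=62 S1=35 S2=62 S3=50 S4=61 blocked=[]
Op 5: conn=44 S1=35 S2=62 S3=50 S4=43 blocked=[]
Op 6: conn=26 S1=17 S2=62 S3=50 S4=43 blocked=[]
Op 7: conn=10 S1=1 S2=62 S3=50 S4=43 blocked=[]
Op 8: conn=29 S1=1 S2=62 S3=50 S4=43 blocked=[]
Op 9: conn=17 S1=-11 S2=62 S3=50 S4=43 blocked=[1]
Op 10: conn=28 S1=-11 S2=62 S3=50 S4=43 blocked=[1]
Op 11: conn=28 S1=-11 S2=82 S3=50 S4=43 blocked=[1]
Op 12: conn=52 S1=-11 S2=82 S3=50 S4=43 blocked=[1]
Op 13: conn=47 S1=-16 S2=82 S3=50 S4=43 blocked=[1]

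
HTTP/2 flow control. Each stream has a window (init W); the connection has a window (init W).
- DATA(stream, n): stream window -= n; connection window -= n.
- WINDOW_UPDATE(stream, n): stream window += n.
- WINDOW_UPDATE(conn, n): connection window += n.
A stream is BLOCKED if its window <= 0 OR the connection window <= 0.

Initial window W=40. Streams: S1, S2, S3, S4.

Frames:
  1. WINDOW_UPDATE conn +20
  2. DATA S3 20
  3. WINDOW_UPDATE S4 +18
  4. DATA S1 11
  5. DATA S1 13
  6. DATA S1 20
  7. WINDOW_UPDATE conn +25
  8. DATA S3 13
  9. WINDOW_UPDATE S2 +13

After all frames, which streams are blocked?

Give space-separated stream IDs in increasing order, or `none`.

Answer: S1

Derivation:
Op 1: conn=60 S1=40 S2=40 S3=40 S4=40 blocked=[]
Op 2: conn=40 S1=40 S2=40 S3=20 S4=40 blocked=[]
Op 3: conn=40 S1=40 S2=40 S3=20 S4=58 blocked=[]
Op 4: conn=29 S1=29 S2=40 S3=20 S4=58 blocked=[]
Op 5: conn=16 S1=16 S2=40 S3=20 S4=58 blocked=[]
Op 6: conn=-4 S1=-4 S2=40 S3=20 S4=58 blocked=[1, 2, 3, 4]
Op 7: conn=21 S1=-4 S2=40 S3=20 S4=58 blocked=[1]
Op 8: conn=8 S1=-4 S2=40 S3=7 S4=58 blocked=[1]
Op 9: conn=8 S1=-4 S2=53 S3=7 S4=58 blocked=[1]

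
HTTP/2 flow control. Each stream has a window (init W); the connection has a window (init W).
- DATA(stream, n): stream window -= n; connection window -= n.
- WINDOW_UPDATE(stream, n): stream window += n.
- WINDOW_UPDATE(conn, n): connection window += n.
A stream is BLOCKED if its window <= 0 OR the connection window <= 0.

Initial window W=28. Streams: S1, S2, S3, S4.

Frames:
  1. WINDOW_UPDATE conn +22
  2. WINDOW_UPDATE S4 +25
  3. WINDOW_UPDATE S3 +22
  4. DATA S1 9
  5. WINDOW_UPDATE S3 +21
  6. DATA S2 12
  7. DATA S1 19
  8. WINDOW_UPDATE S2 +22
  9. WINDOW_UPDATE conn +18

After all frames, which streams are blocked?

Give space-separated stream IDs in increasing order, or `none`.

Answer: S1

Derivation:
Op 1: conn=50 S1=28 S2=28 S3=28 S4=28 blocked=[]
Op 2: conn=50 S1=28 S2=28 S3=28 S4=53 blocked=[]
Op 3: conn=50 S1=28 S2=28 S3=50 S4=53 blocked=[]
Op 4: conn=41 S1=19 S2=28 S3=50 S4=53 blocked=[]
Op 5: conn=41 S1=19 S2=28 S3=71 S4=53 blocked=[]
Op 6: conn=29 S1=19 S2=16 S3=71 S4=53 blocked=[]
Op 7: conn=10 S1=0 S2=16 S3=71 S4=53 blocked=[1]
Op 8: conn=10 S1=0 S2=38 S3=71 S4=53 blocked=[1]
Op 9: conn=28 S1=0 S2=38 S3=71 S4=53 blocked=[1]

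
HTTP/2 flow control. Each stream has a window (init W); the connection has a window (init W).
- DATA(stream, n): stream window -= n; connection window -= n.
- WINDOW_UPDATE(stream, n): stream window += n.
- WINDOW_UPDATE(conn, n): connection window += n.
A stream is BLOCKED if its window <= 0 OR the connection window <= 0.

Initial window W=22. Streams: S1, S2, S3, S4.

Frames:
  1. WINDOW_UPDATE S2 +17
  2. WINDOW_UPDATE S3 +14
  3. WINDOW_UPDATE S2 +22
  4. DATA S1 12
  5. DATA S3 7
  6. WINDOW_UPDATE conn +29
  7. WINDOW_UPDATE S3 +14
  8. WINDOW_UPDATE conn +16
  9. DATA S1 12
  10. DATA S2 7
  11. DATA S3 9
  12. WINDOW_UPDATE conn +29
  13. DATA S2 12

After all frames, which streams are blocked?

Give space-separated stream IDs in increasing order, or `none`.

Op 1: conn=22 S1=22 S2=39 S3=22 S4=22 blocked=[]
Op 2: conn=22 S1=22 S2=39 S3=36 S4=22 blocked=[]
Op 3: conn=22 S1=22 S2=61 S3=36 S4=22 blocked=[]
Op 4: conn=10 S1=10 S2=61 S3=36 S4=22 blocked=[]
Op 5: conn=3 S1=10 S2=61 S3=29 S4=22 blocked=[]
Op 6: conn=32 S1=10 S2=61 S3=29 S4=22 blocked=[]
Op 7: conn=32 S1=10 S2=61 S3=43 S4=22 blocked=[]
Op 8: conn=48 S1=10 S2=61 S3=43 S4=22 blocked=[]
Op 9: conn=36 S1=-2 S2=61 S3=43 S4=22 blocked=[1]
Op 10: conn=29 S1=-2 S2=54 S3=43 S4=22 blocked=[1]
Op 11: conn=20 S1=-2 S2=54 S3=34 S4=22 blocked=[1]
Op 12: conn=49 S1=-2 S2=54 S3=34 S4=22 blocked=[1]
Op 13: conn=37 S1=-2 S2=42 S3=34 S4=22 blocked=[1]

Answer: S1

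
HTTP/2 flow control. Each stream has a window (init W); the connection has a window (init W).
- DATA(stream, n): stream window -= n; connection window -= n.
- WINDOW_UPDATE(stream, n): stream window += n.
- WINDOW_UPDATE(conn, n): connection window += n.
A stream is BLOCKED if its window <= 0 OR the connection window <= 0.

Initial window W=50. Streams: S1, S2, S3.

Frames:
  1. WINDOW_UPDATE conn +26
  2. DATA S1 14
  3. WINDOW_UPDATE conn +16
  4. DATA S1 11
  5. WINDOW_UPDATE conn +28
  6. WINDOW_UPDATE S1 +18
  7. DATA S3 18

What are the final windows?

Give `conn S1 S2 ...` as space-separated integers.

Answer: 77 43 50 32

Derivation:
Op 1: conn=76 S1=50 S2=50 S3=50 blocked=[]
Op 2: conn=62 S1=36 S2=50 S3=50 blocked=[]
Op 3: conn=78 S1=36 S2=50 S3=50 blocked=[]
Op 4: conn=67 S1=25 S2=50 S3=50 blocked=[]
Op 5: conn=95 S1=25 S2=50 S3=50 blocked=[]
Op 6: conn=95 S1=43 S2=50 S3=50 blocked=[]
Op 7: conn=77 S1=43 S2=50 S3=32 blocked=[]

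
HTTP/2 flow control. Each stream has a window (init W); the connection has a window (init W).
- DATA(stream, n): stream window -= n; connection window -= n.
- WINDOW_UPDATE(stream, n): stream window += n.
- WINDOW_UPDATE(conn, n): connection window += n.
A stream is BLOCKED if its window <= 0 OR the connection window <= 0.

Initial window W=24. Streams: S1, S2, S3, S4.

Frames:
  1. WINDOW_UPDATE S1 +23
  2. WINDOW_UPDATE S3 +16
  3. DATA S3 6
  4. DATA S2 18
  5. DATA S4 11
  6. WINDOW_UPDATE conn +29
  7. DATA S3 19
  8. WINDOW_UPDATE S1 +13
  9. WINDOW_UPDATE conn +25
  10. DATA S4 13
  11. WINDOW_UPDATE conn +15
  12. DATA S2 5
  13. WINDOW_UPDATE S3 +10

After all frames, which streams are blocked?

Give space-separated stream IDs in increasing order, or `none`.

Answer: S4

Derivation:
Op 1: conn=24 S1=47 S2=24 S3=24 S4=24 blocked=[]
Op 2: conn=24 S1=47 S2=24 S3=40 S4=24 blocked=[]
Op 3: conn=18 S1=47 S2=24 S3=34 S4=24 blocked=[]
Op 4: conn=0 S1=47 S2=6 S3=34 S4=24 blocked=[1, 2, 3, 4]
Op 5: conn=-11 S1=47 S2=6 S3=34 S4=13 blocked=[1, 2, 3, 4]
Op 6: conn=18 S1=47 S2=6 S3=34 S4=13 blocked=[]
Op 7: conn=-1 S1=47 S2=6 S3=15 S4=13 blocked=[1, 2, 3, 4]
Op 8: conn=-1 S1=60 S2=6 S3=15 S4=13 blocked=[1, 2, 3, 4]
Op 9: conn=24 S1=60 S2=6 S3=15 S4=13 blocked=[]
Op 10: conn=11 S1=60 S2=6 S3=15 S4=0 blocked=[4]
Op 11: conn=26 S1=60 S2=6 S3=15 S4=0 blocked=[4]
Op 12: conn=21 S1=60 S2=1 S3=15 S4=0 blocked=[4]
Op 13: conn=21 S1=60 S2=1 S3=25 S4=0 blocked=[4]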